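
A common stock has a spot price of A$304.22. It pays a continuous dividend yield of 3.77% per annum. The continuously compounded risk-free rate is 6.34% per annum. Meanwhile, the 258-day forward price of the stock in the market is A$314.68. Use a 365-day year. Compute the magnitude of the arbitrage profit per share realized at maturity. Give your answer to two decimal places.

A$4.88 per share

Fair forward: F* = S·e^(carry·T), with carry = (r − q) = 0.0634 − 0.0377 = 0.0257
F* = 304.22 · e^(0.0257 × 258/365) = 304.22 · e^0.018166 = 304.22 × 1.018332 = A$309.7970
Market A$314.68 > fair A$309.7970: forward overpriced → cash-and-carry (buy spot, short the forward).
At maturity, profit = |F_mkt − F*| = |314.68 − 309.7970| = A$4.88 per share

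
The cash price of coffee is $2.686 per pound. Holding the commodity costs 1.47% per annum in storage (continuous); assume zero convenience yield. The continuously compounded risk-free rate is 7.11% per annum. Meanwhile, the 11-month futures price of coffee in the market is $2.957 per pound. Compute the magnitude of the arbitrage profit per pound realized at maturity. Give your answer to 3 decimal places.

$0.051 per pound

Fair futures: F* = S·e^(carry·T), with carry = (r + u) = 0.0711 + 0.0147 = 0.0858
F* = 2.686 · e^(0.0858 × 11/12) = 2.686 · e^0.078650 = 2.686 × 1.081826 = $2.9058
Market $2.957 > fair $2.9058: forward overpriced → cash-and-carry (buy spot, short the forward).
At maturity, profit = |F_mkt − F*| = |2.957 − 2.9058| = $0.051 per pound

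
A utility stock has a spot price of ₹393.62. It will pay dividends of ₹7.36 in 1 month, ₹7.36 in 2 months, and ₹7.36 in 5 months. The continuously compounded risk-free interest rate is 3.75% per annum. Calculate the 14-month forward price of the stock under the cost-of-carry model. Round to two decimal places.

₹388.35

PV(dividends) I = 7.36·e^(−0.0375·1/12) + 7.36·e^(−0.0375·2/12) + 7.36·e^(−0.0375·5/12)
I = 7.3370 + 7.3141 + 7.2459 = 21.8970
F = (S − I)·e^(rT) = (393.62 − 21.8970) · e^(0.0375·14/12)
= 371.7230 · e^0.043750 = 371.7230 × 1.044721 = ₹388.35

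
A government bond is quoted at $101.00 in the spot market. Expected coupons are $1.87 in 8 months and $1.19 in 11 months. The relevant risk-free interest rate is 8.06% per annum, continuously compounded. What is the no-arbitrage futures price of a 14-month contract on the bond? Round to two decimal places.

$107.80

PV(coupons) I = 1.87·e^(−0.0806·8/12) + 1.19·e^(−0.0806·11/12)
I = 1.7722 + 1.1052 = 2.8774
F = (S − I)·e^(rT) = (101.00 − 2.8774) · e^(0.0806·14/12)
= 98.1226 · e^0.094033 = 98.1226 × 1.098596 = $107.80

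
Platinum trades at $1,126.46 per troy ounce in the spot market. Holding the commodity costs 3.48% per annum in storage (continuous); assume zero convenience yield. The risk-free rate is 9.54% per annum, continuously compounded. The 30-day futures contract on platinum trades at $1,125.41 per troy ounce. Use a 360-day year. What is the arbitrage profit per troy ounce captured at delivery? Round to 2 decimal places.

$13.34 per troy ounce

Fair futures: F* = S·e^(carry·T), with carry = (r + u) = 0.0954 + 0.0348 = 0.1302
F* = 1126.46 · e^(0.1302 × 30/360) = 1126.46 · e^0.01085000 = 1126.46 × 1.01090907 = $1138.7486
Market $1125.41 < fair $1138.7486: forward underpriced → reverse cash-and-carry (short spot, go long the forward).
At maturity, profit = |F_mkt − F*| = |1125.41 − 1138.7486| = $13.34 per troy ounce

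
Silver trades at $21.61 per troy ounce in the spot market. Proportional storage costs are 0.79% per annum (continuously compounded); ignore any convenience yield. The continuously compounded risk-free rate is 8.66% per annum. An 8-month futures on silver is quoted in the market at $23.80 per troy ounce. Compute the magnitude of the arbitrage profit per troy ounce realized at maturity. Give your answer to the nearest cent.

$0.78 per troy ounce

Fair futures: F* = S·e^(carry·T), with carry = (r + u) = 0.0866 + 0.0079 = 0.0945
F* = 21.61 · e^(0.0945 × 8/12) = 21.61 · e^0.063000 = 21.61 × 1.065027 = $23.0152
Market $23.80 > fair $23.0152: forward overpriced → cash-and-carry (buy spot, short the forward).
At maturity, profit = |F_mkt − F*| = |23.80 − 23.0152| = $0.78 per troy ounce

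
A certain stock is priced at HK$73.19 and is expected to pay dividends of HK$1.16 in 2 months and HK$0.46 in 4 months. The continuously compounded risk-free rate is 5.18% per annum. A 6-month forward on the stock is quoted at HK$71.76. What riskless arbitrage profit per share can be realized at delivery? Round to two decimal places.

PV(dividends) I = 1.16·e^(−0.0518·2/12) + 0.46·e^(−0.0518·4/12) = 1.6022
Fair forward F* = (S − I)·e^(rT) = (73.19 − 1.6022)·e^0.025900 = 71.5878 × 1.026238 = 73.4661
Market HK$71.76 < fair 73.4661: forward underpriced → reverse cash-and-carry (short the stock, invest proceeds at r, pay the dividends, go long the forward).
Profit at T = |F_mkt − F*| = |71.76 − 73.4661| = HK$1.71 per share

HK$1.71 per share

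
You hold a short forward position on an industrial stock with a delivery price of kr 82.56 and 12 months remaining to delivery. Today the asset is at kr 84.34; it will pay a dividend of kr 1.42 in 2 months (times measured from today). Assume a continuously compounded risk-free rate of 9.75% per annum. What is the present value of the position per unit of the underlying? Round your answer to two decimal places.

-kr 8.05

PV(remaining dividends) I = 1.42·e^(−0.0975·2/12) = 1.3971
Current forward F = (S − I)·e^(rT) = (84.34 − 1.3971)·e^(0.0975·12/12) = 82.9429 × 1.102411 = 91.4372
Value (long) = (F − K)·e^(−rT) = (91.4372 − 82.56) × 0.907102 = 8.0525
Short position value = −(long value) = -kr 8.05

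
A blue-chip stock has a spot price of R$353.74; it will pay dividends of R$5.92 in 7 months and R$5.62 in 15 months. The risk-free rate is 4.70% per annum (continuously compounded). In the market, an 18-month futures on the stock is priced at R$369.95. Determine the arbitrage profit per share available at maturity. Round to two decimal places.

PV(dividends) I = 5.92·e^(−0.0470·7/12) + 5.62·e^(−0.0470·15/12) = 11.0592
Fair futures F* = (S − I)·e^(rT) = (353.74 − 11.0592)·e^0.070500 = 342.6808 × 1.073045 = 367.7119
Market R$369.95 > fair 367.7119: forward overpriced → cash-and-carry (borrow at r, buy the stock and collect the dividends, short the forward).
Profit at T = |F_mkt − F*| = |369.95 − 367.7119| = R$2.24 per share

R$2.24 per share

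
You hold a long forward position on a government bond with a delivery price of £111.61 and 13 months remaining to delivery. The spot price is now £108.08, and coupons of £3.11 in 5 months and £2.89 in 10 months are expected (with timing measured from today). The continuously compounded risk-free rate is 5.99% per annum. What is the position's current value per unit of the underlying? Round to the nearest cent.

PV(remaining coupons) I = 3.11·e^(−0.0599·5/12) + 2.89·e^(−0.0599·10/12) = 5.7826
Current forward F = (S − I)·e^(rT) = (108.08 − 5.7826)·e^(0.0599·13/12) = 102.2974 × 1.067043 = 109.1557
Value (long) = (F − K)·e^(−rT) = (109.1557 − 111.61) × 0.937169 = -2.3001
Value = -£2.30

-£2.30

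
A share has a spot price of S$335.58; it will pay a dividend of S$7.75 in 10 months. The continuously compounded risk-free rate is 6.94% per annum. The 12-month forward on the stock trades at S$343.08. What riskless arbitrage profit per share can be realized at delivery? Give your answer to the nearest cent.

S$8.78 per share

PV(dividends) I = 7.75·e^(−0.0694·10/12) = 7.3145
Fair forward F* = (S − I)·e^(rT) = (335.58 − 7.3145)·e^0.069400 = 328.2655 × 1.071865 = 351.8563
Market S$343.08 < fair 351.8563: forward underpriced → reverse cash-and-carry (short the stock, invest proceeds at r, pay the dividends, go long the forward).
Profit at T = |F_mkt − F*| = |343.08 − 351.8563| = S$8.78 per share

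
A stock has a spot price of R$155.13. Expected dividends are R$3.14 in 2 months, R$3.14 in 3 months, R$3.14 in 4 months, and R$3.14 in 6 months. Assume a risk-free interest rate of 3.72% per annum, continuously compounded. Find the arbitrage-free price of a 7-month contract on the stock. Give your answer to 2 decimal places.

R$145.85

PV(dividends) I = 3.14·e^(−0.0372·2/12) + 3.14·e^(−0.0372·3/12) + 3.14·e^(−0.0372·4/12) + 3.14·e^(−0.0372·6/12)
I = 3.1206 + 3.1109 + 3.1013 + 3.0821 = 12.4149
F = (S − I)·e^(rT) = (155.13 − 12.4149) · e^(0.0372·7/12)
= 142.7151 · e^0.021700 = 142.7151 × 1.021937 = R$145.85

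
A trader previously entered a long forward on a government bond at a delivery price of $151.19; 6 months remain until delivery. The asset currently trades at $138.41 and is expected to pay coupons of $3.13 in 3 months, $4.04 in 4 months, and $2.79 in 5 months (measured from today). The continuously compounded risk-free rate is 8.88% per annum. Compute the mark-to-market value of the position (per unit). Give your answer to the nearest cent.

PV(remaining coupons) I = 3.13·e^(−0.0888·3/12) + 4.04·e^(−0.0888·4/12) + 2.79·e^(−0.0888·5/12) = 9.6721
Current forward F = (S − I)·e^(rT) = (138.41 − 9.6721)·e^(0.0888·6/12) = 128.7379 × 1.045400 = 134.5826
Value (long) = (F − K)·e^(−rT) = (134.5826 − 151.19) × 0.956571 = -15.8862
Value = -$15.89

-$15.89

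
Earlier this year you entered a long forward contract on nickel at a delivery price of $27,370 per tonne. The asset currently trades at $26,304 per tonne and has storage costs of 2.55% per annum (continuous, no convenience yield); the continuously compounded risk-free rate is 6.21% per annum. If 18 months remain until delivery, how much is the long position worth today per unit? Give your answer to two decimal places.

Current fair forward for the remaining 18 months: F = S·e^((r + u)·T), (r + u) = 0.0621 + 0.0255 = 0.0876
F = 26304 · e^(0.0876 × 18/12) = 26304 × 1.14042386 = 29997.7092
Value of long forward = (F − K)·e^(−rT) = (29997.7092 − 27370) · e^(−0.0621·18/12)
= 2627.7092 × 0.91105683 = 2393.99

$2393.99 per tonne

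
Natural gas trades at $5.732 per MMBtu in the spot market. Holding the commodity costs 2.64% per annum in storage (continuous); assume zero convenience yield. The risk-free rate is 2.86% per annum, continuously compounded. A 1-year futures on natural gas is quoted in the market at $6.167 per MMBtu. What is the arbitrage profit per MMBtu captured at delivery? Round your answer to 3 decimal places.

$0.111 per MMBtu

Fair futures: F* = S·e^(carry·T), with carry = (r + u) = 0.0286 + 0.0264 = 0.0550
F* = 5.732 · e^(0.0550 × 1) = 5.732 · e^0.055000 = 5.732 × 1.056541 = $6.0561
Market $6.167 > fair $6.0561: forward overpriced → cash-and-carry (buy spot, short the forward).
At maturity, profit = |F_mkt − F*| = |6.167 − 6.0561| = $0.111 per MMBtu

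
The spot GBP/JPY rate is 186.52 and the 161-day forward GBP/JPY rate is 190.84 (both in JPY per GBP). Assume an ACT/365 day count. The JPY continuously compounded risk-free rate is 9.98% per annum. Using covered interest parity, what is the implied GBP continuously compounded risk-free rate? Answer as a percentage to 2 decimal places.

F = S·e^((r_JPY − r_GBP)T) ⇒ r_GBP = r_JPY − ln(F/S)/T
ln(190.84/186.52) = 0.022897; /(161/365) = 0.051909
r_GBP = 0.0998 − 0.051909 = 0.047891
r_GBP = 4.79%

4.79%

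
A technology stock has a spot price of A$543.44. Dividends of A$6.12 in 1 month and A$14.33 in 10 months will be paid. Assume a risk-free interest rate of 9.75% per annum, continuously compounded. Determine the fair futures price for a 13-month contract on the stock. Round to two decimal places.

A$582.55

PV(dividends) I = 6.12·e^(−0.0975·1/12) + 14.33·e^(−0.0975·10/12)
I = 6.0705 + 13.2117 = 19.2822
F = (S − I)·e^(rT) = (543.44 − 19.2822) · e^(0.0975·13/12)
= 524.1578 · e^0.105625 = 524.1578 × 1.111405 = A$582.55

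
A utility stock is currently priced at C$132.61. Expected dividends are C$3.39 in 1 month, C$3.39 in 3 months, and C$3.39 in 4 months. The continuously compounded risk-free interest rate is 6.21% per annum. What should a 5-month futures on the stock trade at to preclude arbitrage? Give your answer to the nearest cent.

C$125.79

PV(dividends) I = 3.39·e^(−0.0621·1/12) + 3.39·e^(−0.0621·3/12) + 3.39·e^(−0.0621·4/12)
I = 3.3725 + 3.3378 + 3.3205 = 10.0308
F = (S − I)·e^(rT) = (132.61 − 10.0308) · e^(0.0621·5/12)
= 122.5792 · e^0.025875 = 122.5792 × 1.026213 = C$125.79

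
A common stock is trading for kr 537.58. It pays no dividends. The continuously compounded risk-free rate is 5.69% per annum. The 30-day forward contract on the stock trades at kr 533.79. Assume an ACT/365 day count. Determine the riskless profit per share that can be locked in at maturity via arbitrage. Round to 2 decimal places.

kr 6.31 per share

Fair forward: F* = S·e^(carry·T), with carry = r = 0.0569
F* = 537.58 · e^(0.0569 × 30/365) = 537.58 · e^0.004677 = 537.58 × 1.004688 = kr 540.1002
Market kr 533.79 < fair kr 540.1002: forward underpriced → reverse cash-and-carry (short spot, go long the forward).
At maturity, profit = |F_mkt − F*| = |533.79 − 540.1002| = kr 6.31 per share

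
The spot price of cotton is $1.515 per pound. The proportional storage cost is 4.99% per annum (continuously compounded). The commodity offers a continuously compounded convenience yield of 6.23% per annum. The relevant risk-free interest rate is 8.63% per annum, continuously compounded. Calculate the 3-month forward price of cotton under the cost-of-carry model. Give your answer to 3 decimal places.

Net carry = r + u − y = 0.0863 + 0.0499 − 0.0623 = 0.0739
F = S·e^((r+u−y)T) = 1.515 · e^(0.0739 × 3/12) = 1.515 · e^0.018475
= 1.515 × 1.018647 = $1.543 per pound

$1.543 per pound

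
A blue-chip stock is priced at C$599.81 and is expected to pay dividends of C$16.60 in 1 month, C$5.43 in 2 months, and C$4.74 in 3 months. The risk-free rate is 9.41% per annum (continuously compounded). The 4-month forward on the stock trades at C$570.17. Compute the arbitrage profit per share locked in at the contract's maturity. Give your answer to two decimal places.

PV(dividends) I = 16.60·e^(−0.0941·1/12) + 5.43·e^(−0.0941·2/12) + 4.74·e^(−0.0941·3/12) = 26.4456
Fair forward F* = (S − I)·e^(rT) = (599.81 − 26.4456)·e^0.031367 = 573.3644 × 1.031864 = 591.6341
Market C$570.17 < fair 591.6341: forward underpriced → reverse cash-and-carry (short the stock, invest proceeds at r, pay the dividends, go long the forward).
Profit at T = |F_mkt − F*| = |570.17 − 591.6341| = C$21.46 per share

C$21.46 per share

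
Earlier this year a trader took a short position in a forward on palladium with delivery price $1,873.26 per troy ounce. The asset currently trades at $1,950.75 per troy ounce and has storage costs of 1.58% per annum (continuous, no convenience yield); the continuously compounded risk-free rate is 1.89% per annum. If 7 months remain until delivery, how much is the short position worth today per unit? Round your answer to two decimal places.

Current fair forward for the remaining 7 months: F = S·e^((r + u)·T), (r + u) = 0.0189 + 0.0158 = 0.0347
F = 1950.75 · e^(0.0347 × 7/12) = 1950.75 × 1.02044792 = 1990.6388
Value of long forward = (F − K)·e^(−rT) = (1990.6388 − 1873.26) · e^(−0.0189·7/12)
= 117.3788 × 0.98903555 = 116.09
Short position value = −(long value) = -$116.09

-$116.09 per troy ounce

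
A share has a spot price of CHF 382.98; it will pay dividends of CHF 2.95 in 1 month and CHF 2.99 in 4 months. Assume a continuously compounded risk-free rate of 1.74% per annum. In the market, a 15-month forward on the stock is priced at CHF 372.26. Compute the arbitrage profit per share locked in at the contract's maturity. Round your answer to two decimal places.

PV(dividends) I = 2.95·e^(−0.0174·1/12) + 2.99·e^(−0.0174·4/12) = 5.9184
Fair forward F* = (S − I)·e^(rT) = (382.98 − 5.9184)·e^0.021750 = 377.0616 × 1.021988 = 385.3524
Market CHF 372.26 < fair 385.3524: forward underpriced → reverse cash-and-carry (short the stock, invest proceeds at r, pay the dividends, go long the forward).
Profit at T = |F_mkt − F*| = |372.26 − 385.3524| = CHF 13.09 per share

CHF 13.09 per share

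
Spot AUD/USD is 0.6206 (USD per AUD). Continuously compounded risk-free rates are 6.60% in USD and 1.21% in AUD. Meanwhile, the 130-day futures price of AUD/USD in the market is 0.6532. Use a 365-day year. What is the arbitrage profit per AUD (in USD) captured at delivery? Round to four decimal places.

0.0206 per AUD (in USD)

Fair futures: F* = S·e^(carry·T), with carry = (r_USD − r_AUD) = 0.0660 − 0.0121 = 0.0539
F* = 0.6206 · e^(0.0539 × 130/365) = 0.6206 · e^0.019197 = 0.6206 × 1.019382 = 0.6326
Market 0.6532 > fair 0.6326: forward overpriced → cash-and-carry (buy spot, short the forward).
At maturity, profit = |F_mkt − F*| = |0.6532 − 0.6326| = 0.0206 per AUD (in USD)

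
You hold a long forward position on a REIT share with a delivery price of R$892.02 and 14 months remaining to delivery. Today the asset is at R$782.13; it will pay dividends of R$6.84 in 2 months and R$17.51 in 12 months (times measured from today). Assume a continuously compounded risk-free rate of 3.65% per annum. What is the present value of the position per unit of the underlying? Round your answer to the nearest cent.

-R$96.38

PV(remaining dividends) I = 6.84·e^(−0.0365·2/12) + 17.51·e^(−0.0365·12/12) = 23.6809
Current forward F = (S − I)·e^(rT) = (782.13 − 23.6809)·e^(0.0365·14/12) = 758.4491 × 1.043503 = 791.4439
Value (long) = (F − K)·e^(−rT) = (791.4439 − 892.02) × 0.958311 = -96.3832
Value = -R$96.38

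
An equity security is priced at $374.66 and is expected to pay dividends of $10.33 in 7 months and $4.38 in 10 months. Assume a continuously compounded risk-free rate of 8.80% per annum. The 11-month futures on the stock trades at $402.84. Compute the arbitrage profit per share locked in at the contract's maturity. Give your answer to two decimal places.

PV(dividends) I = 10.33·e^(−0.0880·7/12) + 4.38·e^(−0.0880·10/12) = 13.8834
Fair futures F* = (S − I)·e^(rT) = (374.66 − 13.8834)·e^0.080667 = 360.7766 × 1.084010 = 391.0854
Market $402.84 > fair 391.0854: forward overpriced → cash-and-carry (borrow at r, buy the stock and collect the dividends, short the forward).
Profit at T = |F_mkt − F*| = |402.84 − 391.0854| = $11.75 per share

$11.75 per share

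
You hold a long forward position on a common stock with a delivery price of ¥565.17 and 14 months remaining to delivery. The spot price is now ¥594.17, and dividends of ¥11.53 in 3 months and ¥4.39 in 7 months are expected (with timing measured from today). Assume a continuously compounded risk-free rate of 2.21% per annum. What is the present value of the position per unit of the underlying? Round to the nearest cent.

¥27.59

PV(remaining dividends) I = 11.53·e^(−0.0221·3/12) + 4.39·e^(−0.0221·7/12) = 15.8002
Current forward F = (S − I)·e^(rT) = (594.17 − 15.8002)·e^(0.0221·14/12) = 578.3698 × 1.026119 = 593.4762
Value (long) = (F − K)·e^(−rT) = (593.4762 − 565.17) × 0.974546 = 27.5857
Value = ¥27.59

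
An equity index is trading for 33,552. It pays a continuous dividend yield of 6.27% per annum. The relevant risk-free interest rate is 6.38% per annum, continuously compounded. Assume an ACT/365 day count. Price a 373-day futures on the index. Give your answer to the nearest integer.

33,590

F = S·e^((r − q)T) = 33552 · e^((0.0638 − 0.0627) × 373/365)
= 33552 · e^0.001124 = 33552 × 1.001125
F = 33,590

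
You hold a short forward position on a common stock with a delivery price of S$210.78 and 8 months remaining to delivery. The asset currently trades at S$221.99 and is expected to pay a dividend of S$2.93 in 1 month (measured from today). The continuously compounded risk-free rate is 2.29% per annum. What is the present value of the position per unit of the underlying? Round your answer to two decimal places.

-S$11.48

PV(remaining dividends) I = 2.93·e^(−0.0229·1/12) = 2.9244
Current forward F = (S − I)·e^(rT) = (221.99 − 2.9244)·e^(0.0229·8/12) = 219.0656 × 1.015384 = 222.4357
Value (long) = (F − K)·e^(−rT) = (222.4357 − 210.78) × 0.984849 = 11.4791
Short position value = −(long value) = -S$11.48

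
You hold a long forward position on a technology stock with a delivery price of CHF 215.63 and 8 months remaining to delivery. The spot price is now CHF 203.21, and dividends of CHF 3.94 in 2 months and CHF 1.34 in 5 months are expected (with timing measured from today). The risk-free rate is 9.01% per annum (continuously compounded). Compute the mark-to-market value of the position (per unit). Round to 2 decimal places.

-CHF 5.02

PV(remaining dividends) I = 3.94·e^(−0.0901·2/12) + 1.34·e^(−0.0901·5/12) = 5.1719
Current forward F = (S − I)·e^(rT) = (203.21 − 5.1719)·e^(0.0901·8/12) = 198.0381 × 1.061907 = 210.2980
Value (long) = (F − K)·e^(−rT) = (210.2980 − 215.63) × 0.941702 = -5.0212
Value = -CHF 5.02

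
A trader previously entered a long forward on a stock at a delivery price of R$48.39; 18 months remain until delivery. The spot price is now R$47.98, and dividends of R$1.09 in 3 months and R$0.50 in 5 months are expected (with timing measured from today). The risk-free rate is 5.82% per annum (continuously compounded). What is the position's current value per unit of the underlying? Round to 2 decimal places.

R$2.07

PV(remaining dividends) I = 1.09·e^(−0.0582·3/12) + 0.50·e^(−0.0582·5/12) = 1.5623
Current forward F = (S − I)·e^(rT) = (47.98 − 1.5623)·e^(0.0582·18/12) = 46.4177 × 1.091224 = 50.6521
Value (long) = (F − K)·e^(−rT) = (50.6521 − 48.39) × 0.916402 = 2.0730
Value = R$2.07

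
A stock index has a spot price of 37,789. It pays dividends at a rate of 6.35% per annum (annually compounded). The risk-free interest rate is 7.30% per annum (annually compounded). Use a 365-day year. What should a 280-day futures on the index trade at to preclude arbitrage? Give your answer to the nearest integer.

38,048

F = S · (1+r)^T / (1+q)^T
= 37789 × 1.055538 / 1.048361 = 37789 × 1.006846
F = 38,048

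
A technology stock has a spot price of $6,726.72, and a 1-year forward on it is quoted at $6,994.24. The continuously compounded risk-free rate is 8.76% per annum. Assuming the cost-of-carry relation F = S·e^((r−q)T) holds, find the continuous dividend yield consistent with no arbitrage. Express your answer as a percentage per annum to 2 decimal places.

4.86%

From F = S·e^((r−q)T): (r − q) = ln(F/S)/T
ln(6994.24/6726.72) = ln(1.039770) = 0.039000
(r − q) = 0.039000 / (1) = 0.039000
q = r − ln(F/S)/T = 0.0876 − 0.039000 = 0.048600
q = 4.86%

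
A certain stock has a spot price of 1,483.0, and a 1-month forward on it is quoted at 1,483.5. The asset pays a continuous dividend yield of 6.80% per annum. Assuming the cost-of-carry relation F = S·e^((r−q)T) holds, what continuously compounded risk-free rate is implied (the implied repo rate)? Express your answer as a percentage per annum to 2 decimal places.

From F = S·e^((r−q)T): (r − q) = ln(F/S)/T
ln(1483.5/1483.0) = ln(1.000337) = 0.000337
(r − q) = 0.000337 / (1/12) = 0.004044
r = ln(F/S)/T + q = 0.004044 + 0.0680 = 0.072044
r = 7.20%

7.20%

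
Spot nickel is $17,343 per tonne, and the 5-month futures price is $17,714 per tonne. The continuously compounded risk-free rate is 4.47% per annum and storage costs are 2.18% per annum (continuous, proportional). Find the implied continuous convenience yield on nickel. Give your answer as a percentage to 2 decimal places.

F = S·e^((r+u−y)T) ⇒ (r+u−y) = ln(F/S)/T
ln(17714/17343) = 0.021166; /T ⇒ 0.050798
y = r + u − ln(F/S)/T = 0.0447 + 0.0218 − 0.050798 = 0.015702
y = 1.57%

1.57%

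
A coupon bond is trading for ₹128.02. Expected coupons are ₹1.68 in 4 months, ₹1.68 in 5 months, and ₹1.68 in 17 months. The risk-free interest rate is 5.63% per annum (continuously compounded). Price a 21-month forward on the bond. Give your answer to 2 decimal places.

PV(coupons) I = 1.68·e^(−0.0563·4/12) + 1.68·e^(−0.0563·5/12) + 1.68·e^(−0.0563·17/12)
I = 1.6488 + 1.6410 + 1.5512 = 4.8410
F = (S − I)·e^(rT) = (128.02 − 4.8410) · e^(0.0563·21/12)
= 123.1790 · e^0.098525 = 123.1790 × 1.103542 = ₹135.93

₹135.93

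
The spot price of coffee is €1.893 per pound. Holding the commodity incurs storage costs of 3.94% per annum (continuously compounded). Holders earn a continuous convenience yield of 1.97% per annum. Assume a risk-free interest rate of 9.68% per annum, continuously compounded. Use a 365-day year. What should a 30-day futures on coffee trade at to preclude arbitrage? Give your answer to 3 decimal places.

Net carry = r + u − y = 0.0968 + 0.0394 − 0.0197 = 0.1165
F = S·e^((r+u−y)T) = 1.893 · e^(0.1165 × 30/365) = 1.893 · e^0.009575
= 1.893 × 1.009621 = €1.911 per pound

€1.911 per pound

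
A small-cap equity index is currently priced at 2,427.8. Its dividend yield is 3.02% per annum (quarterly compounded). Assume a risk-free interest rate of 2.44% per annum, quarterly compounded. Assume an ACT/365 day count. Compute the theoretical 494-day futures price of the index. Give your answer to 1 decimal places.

F = S · (1+r/4)^(4T) / (1+q/4)^(4T)
= 2427.8 × 1.033471 / 1.041560 = 2427.8 × 0.992234
F = 2,408.9

2,408.9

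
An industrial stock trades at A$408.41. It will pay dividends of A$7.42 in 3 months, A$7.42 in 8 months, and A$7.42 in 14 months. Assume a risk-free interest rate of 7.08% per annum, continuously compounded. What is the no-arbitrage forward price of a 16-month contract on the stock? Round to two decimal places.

PV(dividends) I = 7.42·e^(−0.0708·3/12) + 7.42·e^(−0.0708·8/12) + 7.42·e^(−0.0708·14/12)
I = 7.2898 + 7.0779 + 6.8317 = 21.1994
F = (S − I)·e^(rT) = (408.41 − 21.1994) · e^(0.0708·16/12)
= 387.2106 · e^0.094400 = 387.2106 × 1.098999 = A$425.54

A$425.54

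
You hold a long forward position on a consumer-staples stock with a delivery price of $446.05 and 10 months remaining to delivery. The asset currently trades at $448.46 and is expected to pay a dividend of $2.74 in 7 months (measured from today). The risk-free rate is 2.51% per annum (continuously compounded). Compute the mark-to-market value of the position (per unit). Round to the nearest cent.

PV(remaining dividends) I = 2.74·e^(−0.0251·7/12) = 2.7002
Current forward F = (S − I)·e^(rT) = (448.46 − 2.7002)·e^(0.0251·10/12) = 445.7598 × 1.021137 = 455.1818
Value (long) = (F − K)·e^(−rT) = (455.1818 − 446.05) × 0.979301 = 8.9428
Value = $8.94

$8.94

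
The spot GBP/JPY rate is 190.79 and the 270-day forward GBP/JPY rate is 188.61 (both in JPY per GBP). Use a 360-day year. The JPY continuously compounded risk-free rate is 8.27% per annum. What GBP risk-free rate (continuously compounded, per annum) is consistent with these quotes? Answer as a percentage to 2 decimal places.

F = S·e^((r_JPY − r_GBP)T) ⇒ r_GBP = r_JPY − ln(F/S)/T
ln(188.61/190.79) = -0.011492; /(270/360) = -0.015323
r_GBP = 0.0827 + 0.015323 = 0.098023
r_GBP = 9.80%

9.80%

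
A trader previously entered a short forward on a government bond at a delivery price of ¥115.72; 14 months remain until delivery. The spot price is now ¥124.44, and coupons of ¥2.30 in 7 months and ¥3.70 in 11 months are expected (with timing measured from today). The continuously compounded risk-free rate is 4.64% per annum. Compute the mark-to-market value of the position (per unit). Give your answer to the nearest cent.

PV(remaining coupons) I = 2.30·e^(−0.0464·7/12) + 3.70·e^(−0.0464·11/12) = 5.7845
Current forward F = (S − I)·e^(rT) = (124.44 − 5.7845)·e^(0.0464·14/12) = 118.6555 × 1.055625 = 125.2557
Value (long) = (F − K)·e^(−rT) = (125.2557 − 115.72) × 0.947306 = 9.0332
Short position value = −(long value) = -¥9.03

-¥9.03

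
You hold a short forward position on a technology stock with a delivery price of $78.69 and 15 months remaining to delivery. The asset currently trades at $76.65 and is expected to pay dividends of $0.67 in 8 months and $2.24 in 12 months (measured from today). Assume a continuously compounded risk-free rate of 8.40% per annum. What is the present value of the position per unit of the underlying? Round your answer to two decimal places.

-$3.11

PV(remaining dividends) I = 0.67·e^(−0.0840·8/12) + 2.24·e^(−0.0840·12/12) = 2.6930
Current forward F = (S − I)·e^(rT) = (76.65 − 2.6930)·e^(0.0840·15/12) = 73.9570 × 1.110711 = 82.1449
Value (long) = (F − K)·e^(−rT) = (82.1449 − 78.69) × 0.900325 = 3.1105
Short position value = −(long value) = -$3.11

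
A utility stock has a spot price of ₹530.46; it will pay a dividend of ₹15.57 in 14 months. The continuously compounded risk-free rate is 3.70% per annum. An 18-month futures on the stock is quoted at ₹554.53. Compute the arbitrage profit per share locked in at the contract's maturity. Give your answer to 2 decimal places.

PV(dividends) I = 15.57·e^(−0.0370·14/12) = 14.9122
Fair futures F* = (S − I)·e^(rT) = (530.46 − 14.9122)·e^0.055500 = 515.5478 × 1.057069 = 544.9696
Market ₹554.53 > fair 544.9696: forward overpriced → cash-and-carry (borrow at r, buy the stock and collect the dividends, short the forward).
Profit at T = |F_mkt − F*| = |554.53 − 544.9696| = ₹9.56 per share

₹9.56 per share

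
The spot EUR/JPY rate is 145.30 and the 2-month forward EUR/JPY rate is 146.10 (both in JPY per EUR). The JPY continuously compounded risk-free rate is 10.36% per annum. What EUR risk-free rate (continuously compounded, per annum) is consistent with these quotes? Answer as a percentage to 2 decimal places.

F = S·e^((r_JPY − r_EUR)T) ⇒ r_EUR = r_JPY − ln(F/S)/T
ln(146.10/145.30) = 0.005491; /(2/12) = 0.032946
r_EUR = 0.1036 − 0.032946 = 0.070654
r_EUR = 7.07%

7.07%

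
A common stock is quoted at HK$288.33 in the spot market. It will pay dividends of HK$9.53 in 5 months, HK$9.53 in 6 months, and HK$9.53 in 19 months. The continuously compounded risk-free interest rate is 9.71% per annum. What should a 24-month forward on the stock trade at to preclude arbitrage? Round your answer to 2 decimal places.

PV(dividends) I = 9.53·e^(−0.0971·5/12) + 9.53·e^(−0.0971·6/12) + 9.53·e^(−0.0971·19/12)
I = 9.1521 + 9.0784 + 8.1719 = 26.4024
F = (S − I)·e^(rT) = (288.33 − 26.4024) · e^(0.0971·24/12)
= 261.9276 · e^0.194200 = 261.9276 × 1.214339 = HK$318.07

HK$318.07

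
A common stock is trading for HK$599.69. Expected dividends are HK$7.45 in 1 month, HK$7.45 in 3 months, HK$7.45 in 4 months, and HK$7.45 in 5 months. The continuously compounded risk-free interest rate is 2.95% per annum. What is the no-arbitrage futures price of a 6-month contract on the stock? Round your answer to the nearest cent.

PV(dividends) I = 7.45·e^(−0.0295·1/12) + 7.45·e^(−0.0295·3/12) + 7.45·e^(−0.0295·4/12) + 7.45·e^(−0.0295·5/12)
I = 7.4317 + 7.3953 + 7.3771 + 7.3590 = 29.5631
F = (S − I)·e^(rT) = (599.69 − 29.5631) · e^(0.0295·6/12)
= 570.1269 · e^0.014750 = 570.1269 × 1.014859 = HK$578.60

HK$578.60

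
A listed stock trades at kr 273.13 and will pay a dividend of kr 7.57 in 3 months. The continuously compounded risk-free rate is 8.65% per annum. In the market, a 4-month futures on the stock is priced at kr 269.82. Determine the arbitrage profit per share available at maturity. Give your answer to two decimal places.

PV(dividends) I = 7.57·e^(−0.0865·3/12) = 7.4081
Fair futures F* = (S − I)·e^(rT) = (273.13 − 7.4081)·e^0.028833 = 265.7219 × 1.029253 = 273.4951
Market kr 269.82 < fair 273.4951: forward underpriced → reverse cash-and-carry (short the stock, invest proceeds at r, pay the dividends, go long the forward).
Profit at T = |F_mkt − F*| = |269.82 − 273.4951| = kr 3.68 per share

kr 3.68 per share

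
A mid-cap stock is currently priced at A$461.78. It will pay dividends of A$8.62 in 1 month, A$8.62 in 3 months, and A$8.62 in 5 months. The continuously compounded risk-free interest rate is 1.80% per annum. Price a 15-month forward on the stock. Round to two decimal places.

PV(dividends) I = 8.62·e^(−0.0180·1/12) + 8.62·e^(−0.0180·3/12) + 8.62·e^(−0.0180·5/12)
I = 8.6071 + 8.5813 + 8.5556 = 25.7440
F = (S − I)·e^(rT) = (461.78 − 25.7440) · e^(0.0180·15/12)
= 436.0360 · e^0.022500 = 436.0360 × 1.022755 = A$445.96

A$445.96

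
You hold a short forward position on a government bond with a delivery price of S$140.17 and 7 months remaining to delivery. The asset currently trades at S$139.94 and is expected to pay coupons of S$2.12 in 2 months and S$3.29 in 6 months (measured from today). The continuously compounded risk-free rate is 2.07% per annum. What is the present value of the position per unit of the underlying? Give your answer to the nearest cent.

PV(remaining coupons) I = 2.12·e^(−0.0207·2/12) + 3.29·e^(−0.0207·6/12) = 5.3688
Current forward F = (S − I)·e^(rT) = (139.94 − 5.3688)·e^(0.0207·7/12) = 134.5712 × 1.012148 = 136.2060
Value (long) = (F − K)·e^(−rT) = (136.2060 − 140.17) × 0.987998 = -3.9164
Short position value = −(long value) = S$3.92

S$3.92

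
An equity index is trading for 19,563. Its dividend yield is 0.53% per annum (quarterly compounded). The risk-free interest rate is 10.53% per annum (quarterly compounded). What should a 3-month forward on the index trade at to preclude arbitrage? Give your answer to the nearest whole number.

20,051

F = S · (1+r/4)^(4T) / (1+q/4)^(4T)
= 19563 × 1.026325 / 1.001325 = 19563 × 1.024967
F = 20,051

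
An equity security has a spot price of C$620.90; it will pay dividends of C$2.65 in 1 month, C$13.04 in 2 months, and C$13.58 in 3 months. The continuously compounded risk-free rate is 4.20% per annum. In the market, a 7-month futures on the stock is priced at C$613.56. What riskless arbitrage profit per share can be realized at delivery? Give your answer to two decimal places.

C$7.01 per share

PV(dividends) I = 2.65·e^(−0.0420·1/12) + 13.04·e^(−0.0420·2/12) + 13.58·e^(−0.0420·3/12) = 29.0279
Fair futures F* = (S − I)·e^(rT) = (620.90 − 29.0279)·e^0.024500 = 591.8721 × 1.024803 = 606.5523
Market C$613.56 > fair 606.5523: forward overpriced → cash-and-carry (borrow at r, buy the stock and collect the dividends, short the forward).
Profit at T = |F_mkt − F*| = |613.56 − 606.5523| = C$7.01 per share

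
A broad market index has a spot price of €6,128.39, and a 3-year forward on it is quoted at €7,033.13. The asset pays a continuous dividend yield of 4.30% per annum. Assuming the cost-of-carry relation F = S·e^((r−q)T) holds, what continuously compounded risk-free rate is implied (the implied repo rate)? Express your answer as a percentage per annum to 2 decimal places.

8.89%

From F = S·e^((r−q)T): (r − q) = ln(F/S)/T
ln(7033.13/6128.39) = ln(1.147631) = 0.137700
(r − q) = 0.137700 / (3) = 0.045900
r = ln(F/S)/T + q = 0.045900 + 0.0430 = 0.088900
r = 8.89%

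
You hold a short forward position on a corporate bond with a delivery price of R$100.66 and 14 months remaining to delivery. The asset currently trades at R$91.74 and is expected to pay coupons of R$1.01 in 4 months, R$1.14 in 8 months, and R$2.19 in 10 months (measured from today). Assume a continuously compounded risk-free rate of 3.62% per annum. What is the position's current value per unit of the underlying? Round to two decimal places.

PV(remaining coupons) I = 1.01·e^(−0.0362·4/12) + 1.14·e^(−0.0362·8/12) + 2.19·e^(−0.0362·10/12) = 4.2356
Current forward F = (S − I)·e^(rT) = (91.74 − 4.2356)·e^(0.0362·14/12) = 87.5044 × 1.043138 = 91.2792
Value (long) = (F − K)·e^(−rT) = (91.2792 − 100.66) × 0.958646 = -8.9929
Short position value = −(long value) = R$8.99

R$8.99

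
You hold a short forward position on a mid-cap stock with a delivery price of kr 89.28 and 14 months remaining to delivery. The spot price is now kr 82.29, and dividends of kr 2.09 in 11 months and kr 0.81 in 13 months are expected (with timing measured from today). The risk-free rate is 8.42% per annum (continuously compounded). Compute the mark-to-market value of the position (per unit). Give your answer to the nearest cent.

PV(remaining dividends) I = 2.09·e^(−0.0842·11/12) + 0.81·e^(−0.0842·13/12) = 2.6741
Current forward F = (S − I)·e^(rT) = (82.29 − 2.6741)·e^(0.0842·14/12) = 79.6159 × 1.103220 = 87.8339
Value (long) = (F − K)·e^(−rT) = (87.8339 − 89.28) × 0.906437 = -1.3108
Short position value = −(long value) = kr 1.31

kr 1.31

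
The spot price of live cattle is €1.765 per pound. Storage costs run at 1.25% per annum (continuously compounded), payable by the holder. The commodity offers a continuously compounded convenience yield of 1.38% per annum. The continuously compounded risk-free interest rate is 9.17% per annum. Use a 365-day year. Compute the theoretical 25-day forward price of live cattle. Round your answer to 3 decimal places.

€1.776 per pound

Net carry = r + u − y = 0.0917 + 0.0125 − 0.0138 = 0.0904
F = S·e^((r+u−y)T) = 1.765 · e^(0.0904 × 25/365) = 1.765 · e^0.006192
= 1.765 × 1.006211 = €1.776 per pound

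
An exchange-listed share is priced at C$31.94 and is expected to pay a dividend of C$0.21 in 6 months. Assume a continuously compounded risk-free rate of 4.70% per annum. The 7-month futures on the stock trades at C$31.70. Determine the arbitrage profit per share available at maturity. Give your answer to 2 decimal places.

C$0.92 per share

PV(dividends) I = 0.21·e^(−0.0470·6/12) = 0.2051
Fair futures F* = (S − I)·e^(rT) = (31.94 − 0.2051)·e^0.027417 = 31.7349 × 1.027796 = 32.6170
Market C$31.70 < fair 32.6170: forward underpriced → reverse cash-and-carry (short the stock, invest proceeds at r, pay the dividends, go long the forward).
Profit at T = |F_mkt − F*| = |31.70 − 32.6170| = C$0.92 per share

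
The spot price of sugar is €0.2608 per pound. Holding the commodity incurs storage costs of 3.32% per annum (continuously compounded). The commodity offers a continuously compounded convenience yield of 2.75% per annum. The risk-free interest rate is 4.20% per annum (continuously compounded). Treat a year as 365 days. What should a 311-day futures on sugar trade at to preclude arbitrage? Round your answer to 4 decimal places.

€0.2716 per pound

Net carry = r + u − y = 0.0420 + 0.0332 − 0.0275 = 0.0477
F = S·e^((r+u−y)T) = 0.2608 · e^(0.0477 × 311/365) = 0.2608 · e^0.040643
= 0.2608 × 1.041480 = €0.2716 per pound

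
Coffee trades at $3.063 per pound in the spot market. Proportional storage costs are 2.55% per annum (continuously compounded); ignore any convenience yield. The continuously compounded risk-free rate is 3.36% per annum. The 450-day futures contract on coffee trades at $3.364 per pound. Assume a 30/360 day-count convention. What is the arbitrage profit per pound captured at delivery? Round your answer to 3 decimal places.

Fair futures: F* = S·e^(carry·T), with carry = (r + u) = 0.0336 + 0.0255 = 0.0591
F* = 3.063 · e^(0.0591 × 450/360) = 3.063 · e^0.073875 = 3.063 × 1.076672 = $3.2978
Market $3.364 > fair $3.2978: forward overpriced → cash-and-carry (buy spot, short the forward).
At maturity, profit = |F_mkt − F*| = |3.364 − 3.2978| = $0.066 per pound

$0.066 per pound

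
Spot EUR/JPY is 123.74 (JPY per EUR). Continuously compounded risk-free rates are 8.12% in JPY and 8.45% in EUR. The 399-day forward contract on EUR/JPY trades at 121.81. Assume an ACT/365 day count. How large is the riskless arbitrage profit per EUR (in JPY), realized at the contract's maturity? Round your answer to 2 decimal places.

Fair forward: F* = S·e^(carry·T), with carry = (r_JPY − r_EUR) = 0.0812 − 0.0845 = -0.0033
F* = 123.74 · e^(-0.0033 × 399/365) = 123.74 · e^-0.003607 = 123.74 × 0.996399 = 123.2944
Market 121.81 < fair 123.2944: forward underpriced → reverse cash-and-carry (short spot, go long the forward).
At maturity, profit = |F_mkt − F*| = |121.81 − 123.2944| = 1.48 per EUR (in JPY)

1.48 per EUR (in JPY)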